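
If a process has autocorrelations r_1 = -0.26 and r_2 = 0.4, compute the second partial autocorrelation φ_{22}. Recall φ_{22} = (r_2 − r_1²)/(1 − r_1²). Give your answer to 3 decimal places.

φ_{22} = (r_2 − r_1²) / (1 − r_1²)
r_1² = (-0.26)² = 0.0676
Numerator = 0.4 − 0.0676 = 0.3324; denominator = 1 − 0.0676 = 0.9324
φ_{22} = 0.3324 / 0.9324 = 0.356

0.356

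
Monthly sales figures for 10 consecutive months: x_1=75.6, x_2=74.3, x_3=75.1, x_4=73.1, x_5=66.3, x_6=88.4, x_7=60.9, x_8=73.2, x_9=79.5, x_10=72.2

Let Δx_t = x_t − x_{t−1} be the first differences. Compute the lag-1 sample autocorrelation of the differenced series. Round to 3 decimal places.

First differences Δx: -1.3, 0.8, -2.0, -6.8, 22.1, -27.5, 12.3, 6.3, -7.3
Mean of differences = -0.3778
Numerator Σ(Δx_t−Δx̄)(Δx_{t+1}−Δx̄) = -1051.9983
Denominator Σ(Δx_t−Δx̄)² = 1540.2156
r_1(Δx) = -1051.9983 / 1540.2156 = -0.683

-0.683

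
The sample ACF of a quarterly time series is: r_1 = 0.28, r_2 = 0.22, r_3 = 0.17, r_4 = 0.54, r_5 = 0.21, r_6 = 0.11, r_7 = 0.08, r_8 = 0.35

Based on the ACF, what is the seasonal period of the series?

The largest autocorrelation is r_4 = 0.54, with a weaker echo at lag 8 (0.35); the remaining lags stay at or below 0.28. The elevated value at lag 1 (0.28), dropping to 0.22 at lag 2, reflects decaying short-term dependence rather than seasonality.
The dominant spike at lag 4 indicates a seasonal period of 4.

4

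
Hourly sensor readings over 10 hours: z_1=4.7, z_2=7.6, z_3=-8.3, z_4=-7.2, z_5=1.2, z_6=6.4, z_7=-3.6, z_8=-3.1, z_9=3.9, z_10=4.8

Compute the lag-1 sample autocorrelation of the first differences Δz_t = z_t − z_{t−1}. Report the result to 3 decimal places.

First differences Δz: 2.9, -15.9, 1.1, 8.4, 5.2, -10.0, 0.5, 7.0, 0.9
Mean of differences = 0.0111
Numerator Σ(Δz_t−Δz̄)(Δz_{t+1}−Δz̄) = -57.8390
Denominator Σ(Δz_t−Δz̄)² = 510.0889
r_1(Δz) = -57.8390 / 510.0889 = -0.113

-0.113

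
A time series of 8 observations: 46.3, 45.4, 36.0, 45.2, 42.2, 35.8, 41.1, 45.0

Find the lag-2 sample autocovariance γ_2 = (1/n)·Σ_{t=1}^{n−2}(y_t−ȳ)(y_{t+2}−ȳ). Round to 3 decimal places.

Mean ȳ = (46.3 + 45.4 + 36.0 + 45.2 + 42.2 + 35.8 + 41.1 + 45.0)/8 = 42.1250
Σ_{t=1}^{6}(y_t−ȳ)(y_{t+2}−ȳ) = -53.6713
γ_2 = -53.6713 / 8 = -6.709

-6.709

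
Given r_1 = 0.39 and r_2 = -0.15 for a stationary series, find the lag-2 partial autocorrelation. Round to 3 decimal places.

φ_{22} = (r_2 − r_1²) / (1 − r_1²)
r_1² = (0.39)² = 0.1521
Numerator = -0.15 − 0.1521 = -0.3021; denominator = 1 − 0.1521 = 0.8479
φ_{22} = -0.3021 / 0.8479 = -0.356

-0.356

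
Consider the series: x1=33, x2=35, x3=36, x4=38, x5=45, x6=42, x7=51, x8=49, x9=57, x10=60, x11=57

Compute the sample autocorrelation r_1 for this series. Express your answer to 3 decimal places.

0.722

Mean x̄ = (33 + 35 + 36 + 38 + 45 + 42 + 51 + 49 + 57 + 60 + 57)/11 = 45.7273
Numerator Σ_{t=1}^{10}(x_t−x̄)(x_{t+1}−x̄) = 680.6529
Denominator Σ(x_t−x̄)² = 942.1818
r_1 = 680.6529 / 942.1818 = 0.722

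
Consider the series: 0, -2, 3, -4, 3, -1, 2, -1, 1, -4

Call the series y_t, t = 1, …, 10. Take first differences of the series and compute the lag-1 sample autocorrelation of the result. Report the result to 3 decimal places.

-0.839

First differences Δy: -2, 5, -7, 7, -4, 3, -3, 2, -5
Mean of differences = -0.4444
Numerator Σ(Δy_t−Δȳ)(Δy_{t+1}−Δȳ) = -157.8642
Denominator Σ(Δy_t−Δȳ)² = 188.2222
r_1(Δy) = -157.8642 / 188.2222 = -0.839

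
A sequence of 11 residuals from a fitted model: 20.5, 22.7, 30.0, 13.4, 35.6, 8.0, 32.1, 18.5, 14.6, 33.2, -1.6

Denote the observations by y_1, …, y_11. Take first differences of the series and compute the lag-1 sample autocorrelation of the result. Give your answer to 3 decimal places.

-0.703

First differences Δy: 2.2, 7.3, -16.6, 22.2, -27.6, 24.1, -13.6, -3.9, 18.6, -34.8
Mean of differences = -2.2100
Numerator Σ(Δy_t−Δȳ)(Δy_{t+1}−Δȳ) = -2727.7391
Denominator Σ(Δy_t−Δȳ)² = 3877.4290
r_1(Δy) = -2727.7391 / 3877.4290 = -0.703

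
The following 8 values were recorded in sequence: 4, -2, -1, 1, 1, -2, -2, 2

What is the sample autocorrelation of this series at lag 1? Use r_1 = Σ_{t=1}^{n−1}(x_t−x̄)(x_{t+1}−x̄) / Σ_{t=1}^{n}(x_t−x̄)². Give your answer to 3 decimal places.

-0.212

Mean x̄ = (4 − 2 − 1 + 1 + 1 − 2 − 2 + 2)/8 = 0.1250
Σ(x_t−x̄)(x_{t+1}−x̄) = (-8.2344) + (2.3906) + (-0.9844) + (0.7656) + (-1.8594) + (4.5156) + (-3.9844) = -7.3906
Denominator Σ(x_t−x̄)² = 34.8750
r_1 = -7.3906 / 34.8750 = -0.212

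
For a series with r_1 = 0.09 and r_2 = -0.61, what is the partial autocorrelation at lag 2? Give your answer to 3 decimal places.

φ_{22} = (r_2 − r_1²) / (1 − r_1²)
r_1² = (0.09)² = 0.0081
Numerator = -0.61 − 0.0081 = -0.6181; denominator = 1 − 0.0081 = 0.9919
φ_{22} = -0.6181 / 0.9919 = -0.623

-0.623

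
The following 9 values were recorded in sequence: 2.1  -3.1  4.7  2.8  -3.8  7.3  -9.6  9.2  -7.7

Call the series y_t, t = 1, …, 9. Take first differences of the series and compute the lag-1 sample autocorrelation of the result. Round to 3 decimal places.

First differences Δy: -5.2, 7.8, -1.9, -6.6, 11.1, -16.9, 18.8, -16.9
Mean of differences = -1.2250
Numerator Σ(Δy_t−Δȳ)(Δy_{t+1}−Δȳ) = -925.5631
Denominator Σ(Δy_t−Δȳ)² = 1170.9150
r_1(Δy) = -925.5631 / 1170.9150 = -0.790

-0.790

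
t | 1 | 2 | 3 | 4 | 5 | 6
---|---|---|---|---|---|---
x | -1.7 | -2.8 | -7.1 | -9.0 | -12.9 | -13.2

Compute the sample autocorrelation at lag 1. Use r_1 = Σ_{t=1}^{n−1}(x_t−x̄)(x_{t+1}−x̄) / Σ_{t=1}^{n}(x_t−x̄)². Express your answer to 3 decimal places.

Mean x̄ = (-1.7 − 2.8 − 7.1 − 9.0 − 12.9 − 13.2)/6 = -7.7833
Deviations from mean: 6.0833, 4.9833, 0.6833, -1.2167, -5.1167, -5.4167
Σ(x_t−x̄)(x_{t+1}−x̄) = (30.3153) + (3.4053) + (-0.8314) + (6.2253) + (27.7153) = 66.8297
Denominator Σ(x_t−x̄)² = 119.3083
r_1 = 66.8297 / 119.3083 = 0.560

0.560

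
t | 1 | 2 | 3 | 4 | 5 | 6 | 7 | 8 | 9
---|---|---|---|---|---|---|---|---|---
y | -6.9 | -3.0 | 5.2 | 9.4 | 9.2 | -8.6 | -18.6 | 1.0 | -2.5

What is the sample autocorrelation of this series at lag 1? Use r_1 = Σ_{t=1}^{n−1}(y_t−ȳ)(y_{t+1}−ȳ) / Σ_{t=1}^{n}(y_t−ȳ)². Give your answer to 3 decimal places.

Mean ȳ = (-6.9 − 3.0 + 5.2 + 9.4 + 9.2 − 8.6 − 18.6 + 1.0 − 2.5)/9 = -1.6444
Numerator Σ_{t=1}^{8}(y_t−ȳ)(y_{t+1}−ȳ) = 188.6158
Denominator Σ(y_t−ȳ)² = 659.4822
r_1 = 188.6158 / 659.4822 = 0.286

0.286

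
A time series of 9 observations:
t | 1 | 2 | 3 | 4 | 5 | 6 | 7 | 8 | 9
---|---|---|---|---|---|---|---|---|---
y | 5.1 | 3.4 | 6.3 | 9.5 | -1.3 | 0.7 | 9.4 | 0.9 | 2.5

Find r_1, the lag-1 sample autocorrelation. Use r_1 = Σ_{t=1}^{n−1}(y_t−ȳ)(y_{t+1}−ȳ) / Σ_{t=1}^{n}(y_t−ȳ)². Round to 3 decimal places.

Mean ȳ = (5.1 + 3.4 + 6.3 + 9.5 − 1.3 + 0.7 + 9.4 + 0.9 + 2.5)/9 = 4.0556
Numerator Σ_{t=1}^{8}(y_t−ȳ)(y_{t+1}−ȳ) = -31.0131
Denominator Σ(y_t−ȳ)² = 117.0822
r_1 = -31.0131 / 117.0822 = -0.265

-0.265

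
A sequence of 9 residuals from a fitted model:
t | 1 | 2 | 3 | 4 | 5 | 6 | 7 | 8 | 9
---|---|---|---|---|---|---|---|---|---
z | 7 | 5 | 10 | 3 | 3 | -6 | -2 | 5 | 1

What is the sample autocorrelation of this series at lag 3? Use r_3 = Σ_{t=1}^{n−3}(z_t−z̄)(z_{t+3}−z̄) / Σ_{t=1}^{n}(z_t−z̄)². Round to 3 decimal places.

-0.252

Mean z̄ = (7 + 5 + 10 + 3 + 3 − 6 − 2 + 5 + 1)/9 = 2.8889
Σ(z_t−z̄)(z_{t+3}−z̄) = (0.4568) + (0.2346) + (-63.2099) + (-0.5432) + (0.2346) + (16.7901) = -46.0370
Denominator Σ(z_t−z̄)² = 182.8889
r_3 = -46.0370 / 182.8889 = -0.252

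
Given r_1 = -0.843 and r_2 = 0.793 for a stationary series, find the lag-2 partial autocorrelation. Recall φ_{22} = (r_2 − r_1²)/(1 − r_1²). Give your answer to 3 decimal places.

φ_{22} = (r_2 − r_1²) / (1 − r_1²)
r_1² = (-0.843)² = 0.710649
Numerator = 0.793 − 0.7106 = 0.0824; denominator = 1 − 0.7106 = 0.2894
φ_{22} = 0.0824 / 0.2894 = 0.285

0.285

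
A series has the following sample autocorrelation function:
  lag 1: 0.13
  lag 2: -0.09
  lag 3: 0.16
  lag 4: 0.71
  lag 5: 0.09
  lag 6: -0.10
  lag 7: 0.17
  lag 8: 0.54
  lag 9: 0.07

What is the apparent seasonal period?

The largest autocorrelation is r_4 = 0.71, with a weaker echo at lag 8 (0.54); the remaining lags stay at or below 0.17.
The dominant spike at lag 4 indicates a seasonal period of 4.

4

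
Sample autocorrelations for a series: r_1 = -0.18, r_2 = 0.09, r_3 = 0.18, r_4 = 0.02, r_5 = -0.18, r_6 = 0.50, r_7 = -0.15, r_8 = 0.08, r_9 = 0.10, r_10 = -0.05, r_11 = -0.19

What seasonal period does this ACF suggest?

6

The largest autocorrelation is r_6 = 0.50; the remaining lags stay at or below 0.18.
The dominant spike at lag 6 indicates a seasonal period of 6.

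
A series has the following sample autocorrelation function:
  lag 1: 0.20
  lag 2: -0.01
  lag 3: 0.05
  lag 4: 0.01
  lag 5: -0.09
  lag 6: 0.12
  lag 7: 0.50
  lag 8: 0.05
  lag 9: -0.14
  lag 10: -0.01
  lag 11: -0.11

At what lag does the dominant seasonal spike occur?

The largest autocorrelation is r_7 = 0.50; the remaining lags stay at or below 0.20.
The dominant spike at lag 7 indicates a seasonal period of 7.

7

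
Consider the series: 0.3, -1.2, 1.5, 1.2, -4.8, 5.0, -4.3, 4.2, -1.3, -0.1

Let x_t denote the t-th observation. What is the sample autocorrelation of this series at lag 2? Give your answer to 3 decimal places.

0.488

Mean x̄ = (0.3 − 1.2 + 1.5 + 1.2 − 4.8 + 5.0 − 4.3 + 4.2 − 1.3 − 0.1)/10 = 0.0500
Numerator Σ_{t=1}^{8}(x_t−x̄)(x_{t+2}−x̄) = 44.4750
Denominator Σ(x_t−x̄)² = 91.0650
r_2 = 44.4750 / 91.0650 = 0.488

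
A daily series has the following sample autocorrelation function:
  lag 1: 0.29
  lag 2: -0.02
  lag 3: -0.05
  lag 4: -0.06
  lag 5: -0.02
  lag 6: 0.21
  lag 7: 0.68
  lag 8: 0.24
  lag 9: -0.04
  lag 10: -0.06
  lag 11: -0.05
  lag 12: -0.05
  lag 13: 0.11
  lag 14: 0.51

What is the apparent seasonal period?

7

The largest autocorrelation is r_7 = 0.68, with a weaker echo at lag 14 (0.51); the remaining lags stay at or below 0.29.
The dominant spike at lag 7 indicates a seasonal period of 7.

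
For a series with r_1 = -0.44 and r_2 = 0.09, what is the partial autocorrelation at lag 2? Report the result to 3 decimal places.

-0.128

φ_{22} = (r_2 − r_1²) / (1 − r_1²)
r_1² = (-0.44)² = 0.1936
Numerator = 0.09 − 0.1936 = -0.1036; denominator = 1 − 0.1936 = 0.8064
φ_{22} = -0.1036 / 0.8064 = -0.128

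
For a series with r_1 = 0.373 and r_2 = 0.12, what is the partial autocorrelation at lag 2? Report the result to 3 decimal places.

-0.022

φ_{22} = (r_2 − r_1²) / (1 − r_1²)
r_1² = (0.373)² = 0.139129
Numerator = 0.12 − 0.1391 = -0.0191; denominator = 1 − 0.1391 = 0.8609
φ_{22} = -0.0191 / 0.8609 = -0.022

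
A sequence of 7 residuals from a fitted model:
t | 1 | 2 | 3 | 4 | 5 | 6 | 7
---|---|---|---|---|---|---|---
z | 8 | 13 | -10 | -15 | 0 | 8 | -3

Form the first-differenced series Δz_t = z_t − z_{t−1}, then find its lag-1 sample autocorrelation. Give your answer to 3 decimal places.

-0.057

First differences Δz: 5, -23, -5, 15, 8, -11
Mean of differences = -1.8333
Numerator Σ(Δz_t−Δz̄)(Δz_{t+1}−Δz̄) = -55.5278
Denominator Σ(Δz_t−Δz̄)² = 968.8333
r_1(Δz) = -55.5278 / 968.8333 = -0.057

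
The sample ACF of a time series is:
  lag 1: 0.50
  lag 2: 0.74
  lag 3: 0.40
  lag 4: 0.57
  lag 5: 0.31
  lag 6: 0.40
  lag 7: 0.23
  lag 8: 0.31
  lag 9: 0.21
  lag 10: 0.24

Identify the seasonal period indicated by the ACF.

The largest autocorrelation is r_2 = 0.74, with a weaker echo at lag 4 (0.57); the remaining lags stay at or below 0.50.
The dominant spike at lag 2 indicates a seasonal period of 2.

2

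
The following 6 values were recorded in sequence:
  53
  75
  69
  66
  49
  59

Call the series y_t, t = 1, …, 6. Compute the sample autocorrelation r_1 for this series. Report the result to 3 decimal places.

Mean ȳ = (53 + 75 + 69 + 66 + 49 + 59)/6 = 61.8333
Deviations from mean: -8.8333, 13.1667, 7.1667, 4.1667, -12.8333, -2.8333
Numerator Σ_{t=1}^{5}(y_t−ȳ)(y_{t+1}−ȳ) = -9.1944
Denominator Σ(y_t−ȳ)² = 492.8333
r_1 = -9.1944 / 492.8333 = -0.019

-0.019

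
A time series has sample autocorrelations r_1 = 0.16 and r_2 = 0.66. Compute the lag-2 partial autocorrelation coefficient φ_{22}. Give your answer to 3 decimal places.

φ_{22} = (r_2 − r_1²) / (1 − r_1²)
r_1² = (0.16)² = 0.0256
Numerator = 0.66 − 0.0256 = 0.6344; denominator = 1 − 0.0256 = 0.9744
φ_{22} = 0.6344 / 0.9744 = 0.651

0.651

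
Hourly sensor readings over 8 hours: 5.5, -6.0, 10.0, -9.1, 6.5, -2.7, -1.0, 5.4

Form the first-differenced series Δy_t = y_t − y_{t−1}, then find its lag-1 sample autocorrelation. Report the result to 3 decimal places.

First differences Δy: -11.5, 16.0, -19.1, 15.6, -9.2, 1.7, 6.4
Mean of differences = -0.0143
Numerator Σ(Δy_t−Δȳ)(Δy_{t+1}−Δȳ) = -935.7688
Denominator Σ(Δy_t−Δȳ)² = 1124.9086
r_1(Δy) = -935.7688 / 1124.9086 = -0.832

-0.832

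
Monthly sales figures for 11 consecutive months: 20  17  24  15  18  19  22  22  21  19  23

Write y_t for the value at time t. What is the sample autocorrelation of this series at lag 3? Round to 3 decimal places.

Mean ȳ = (20 + 17 + 24 + 15 + 18 + 19 + 22 + 22 + 21 + 19 + 23)/11 = 20.0000
Numerator Σ_{t=1}^{8}(y_t−ȳ)(y_{t+3}−ȳ) = -9.0000
Denominator Σ(y_t−ȳ)² = 74.0000
r_3 = -9.0000 / 74.0000 = -0.122

-0.122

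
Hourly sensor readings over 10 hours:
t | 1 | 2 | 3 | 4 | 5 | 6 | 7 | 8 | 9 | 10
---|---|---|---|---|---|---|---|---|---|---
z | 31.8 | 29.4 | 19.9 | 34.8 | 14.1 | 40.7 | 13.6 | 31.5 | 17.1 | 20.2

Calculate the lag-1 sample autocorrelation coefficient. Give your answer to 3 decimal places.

-0.725

Mean z̄ = (31.8 + 29.4 + 19.9 + 34.8 + 14.1 + 40.7 + 13.6 + 31.5 + 17.1 + 20.2)/10 = 25.3100
Numerator Σ_{t=1}^{9}(z_t−z̄)(z_{t+1}−z̄) = -587.3971
Denominator Σ(z_t−z̄)² = 809.6490
r_1 = -587.3971 / 809.6490 = -0.725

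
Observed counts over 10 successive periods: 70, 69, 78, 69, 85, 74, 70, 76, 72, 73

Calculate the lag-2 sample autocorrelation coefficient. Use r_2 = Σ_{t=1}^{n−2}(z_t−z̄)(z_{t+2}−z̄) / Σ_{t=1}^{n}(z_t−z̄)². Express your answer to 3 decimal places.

0.079

Mean z̄ = (70 + 69 + 78 + 69 + 85 + 74 + 70 + 76 + 72 + 73)/10 = 73.6000
Numerator Σ_{t=1}^{8}(z_t−z̄)(z_{t+2}−z̄) = 17.8800
Denominator Σ(z_t−z̄)² = 226.4000
r_2 = 17.8800 / 226.4000 = 0.079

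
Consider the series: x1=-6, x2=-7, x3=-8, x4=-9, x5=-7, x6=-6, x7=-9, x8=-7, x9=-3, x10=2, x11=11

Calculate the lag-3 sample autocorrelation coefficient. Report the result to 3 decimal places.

Mean x̄ = (-6 − 7 − 8 − 9 − 7 − 6 − 9 − 7 − 3 + 2 + 11)/11 = -4.4545
Numerator Σ_{t=1}^{8}(x_t−x̄)(x_{t+3}−x̄) = -24.8017
Denominator Σ(x_t−x̄)² = 360.7273
r_3 = -24.8017 / 360.7273 = -0.069

-0.069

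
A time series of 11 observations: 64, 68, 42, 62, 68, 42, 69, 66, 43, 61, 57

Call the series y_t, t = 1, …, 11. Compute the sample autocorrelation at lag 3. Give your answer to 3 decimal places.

0.645

Mean ȳ = (64 + 68 + 42 + 62 + 68 + 42 + 69 + 66 + 43 + 61 + 57)/11 = 58.3636
Numerator Σ_{t=1}^{8}(y_t−ȳ)(y_{t+3}−ȳ) = 762.4215
Denominator Σ(y_t−ȳ)² = 1182.5455
r_3 = 762.4215 / 1182.5455 = 0.645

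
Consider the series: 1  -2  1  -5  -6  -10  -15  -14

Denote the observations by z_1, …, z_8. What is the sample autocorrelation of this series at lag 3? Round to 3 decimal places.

Mean z̄ = (1 − 2 + 1 − 5 − 6 − 10 − 15 − 14)/8 = -6.2500
Deviations from mean: 7.2500, 4.2500, 7.2500, 1.2500, 0.2500, -3.7500, -8.7500, -7.7500
Σ(z_t−z̄)(z_{t+3}−z̄) = (9.0625) + (1.0625) + (-27.1875) + (-10.9375) + (-1.9375) = -29.9375
Denominator Σ(z_t−z̄)² = 275.5000
r_3 = -29.9375 / 275.5000 = -0.109

-0.109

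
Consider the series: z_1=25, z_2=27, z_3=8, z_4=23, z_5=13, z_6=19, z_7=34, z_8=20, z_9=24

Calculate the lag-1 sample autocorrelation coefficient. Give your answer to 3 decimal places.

-0.257

Mean z̄ = (25 + 27 + 8 + 23 + 13 + 19 + 34 + 20 + 24)/9 = 21.4444
Numerator Σ_{t=1}^{8}(z_t−z̄)(z_{t+1}−z̄) = -120.8642
Denominator Σ(z_t−z̄)² = 470.2222
r_1 = -120.8642 / 470.2222 = -0.257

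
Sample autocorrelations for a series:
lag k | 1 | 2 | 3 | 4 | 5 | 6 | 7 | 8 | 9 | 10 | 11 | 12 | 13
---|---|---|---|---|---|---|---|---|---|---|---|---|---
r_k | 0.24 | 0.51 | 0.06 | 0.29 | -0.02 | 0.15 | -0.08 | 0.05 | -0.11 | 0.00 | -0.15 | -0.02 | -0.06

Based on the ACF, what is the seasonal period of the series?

2

The largest autocorrelation is r_2 = 0.51, with a weaker echo at lag 4 (0.29); the remaining lags stay at or below 0.24.
The dominant spike at lag 2 indicates a seasonal period of 2.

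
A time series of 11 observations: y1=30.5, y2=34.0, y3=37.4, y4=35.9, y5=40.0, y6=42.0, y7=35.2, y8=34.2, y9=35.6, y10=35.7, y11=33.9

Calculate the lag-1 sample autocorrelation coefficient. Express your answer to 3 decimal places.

0.317

Mean ȳ = (30.5 + 34.0 + 37.4 + 35.9 + 40.0 + 42.0 + 35.2 + 34.2 + 35.6 + 35.7 + 33.9)/11 = 35.8545
Numerator Σ_{t=1}^{10}(y_t−ȳ)(y_{t+1}−ȳ) = 30.6216
Denominator Σ(y_t−ȳ)² = 96.5273
r_1 = 30.6216 / 96.5273 = 0.317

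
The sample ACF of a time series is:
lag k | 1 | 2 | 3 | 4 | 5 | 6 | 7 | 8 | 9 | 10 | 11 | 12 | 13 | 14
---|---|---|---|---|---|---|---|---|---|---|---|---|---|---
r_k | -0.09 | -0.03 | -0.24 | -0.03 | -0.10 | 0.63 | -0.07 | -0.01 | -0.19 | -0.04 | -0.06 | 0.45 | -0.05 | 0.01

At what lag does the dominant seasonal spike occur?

6

The largest autocorrelation is r_6 = 0.63, with a weaker echo at lag 12 (0.45); the remaining lags stay at or below 0.01.
The dominant spike at lag 6 indicates a seasonal period of 6.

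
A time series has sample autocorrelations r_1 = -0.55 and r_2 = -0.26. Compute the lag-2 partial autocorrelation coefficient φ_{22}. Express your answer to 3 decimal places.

-0.806

φ_{22} = (r_2 − r_1²) / (1 − r_1²)
r_1² = (-0.55)² = 0.3025
Numerator = -0.26 − 0.3025 = -0.5625; denominator = 1 − 0.3025 = 0.6975
φ_{22} = -0.5625 / 0.6975 = -0.806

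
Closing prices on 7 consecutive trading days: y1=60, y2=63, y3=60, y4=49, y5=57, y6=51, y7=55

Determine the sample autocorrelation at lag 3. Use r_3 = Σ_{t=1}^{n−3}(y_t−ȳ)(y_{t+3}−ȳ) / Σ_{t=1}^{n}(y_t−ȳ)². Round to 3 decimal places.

-0.203

Mean ȳ = (60 + 63 + 60 + 49 + 57 + 51 + 55)/7 = 56.4286
Deviations from mean: 3.5714, 6.5714, 3.5714, -7.4286, 0.5714, -5.4286, -1.4286
Σ(y_t−ȳ)(y_{t+3}−ȳ) = (-26.5306) + (3.7551) + (-19.3878) + (10.6122) = -31.5510
Denominator Σ(y_t−ȳ)² = 155.7143
r_3 = -31.5510 / 155.7143 = -0.203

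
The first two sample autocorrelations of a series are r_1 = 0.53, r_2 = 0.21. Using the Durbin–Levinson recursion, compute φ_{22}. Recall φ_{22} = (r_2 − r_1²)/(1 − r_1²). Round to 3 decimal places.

φ_{22} = (r_2 − r_1²) / (1 − r_1²)
r_1² = (0.53)² = 0.2809
Numerator = 0.21 − 0.2809 = -0.0709; denominator = 1 − 0.2809 = 0.7191
φ_{22} = -0.0709 / 0.7191 = -0.099

-0.099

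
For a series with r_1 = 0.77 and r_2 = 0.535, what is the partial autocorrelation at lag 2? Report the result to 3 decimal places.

φ_{22} = (r_2 − r_1²) / (1 − r_1²)
r_1² = (0.77)² = 0.5929
Numerator = 0.535 − 0.5929 = -0.0579; denominator = 1 − 0.5929 = 0.4071
φ_{22} = -0.0579 / 0.4071 = -0.142

-0.142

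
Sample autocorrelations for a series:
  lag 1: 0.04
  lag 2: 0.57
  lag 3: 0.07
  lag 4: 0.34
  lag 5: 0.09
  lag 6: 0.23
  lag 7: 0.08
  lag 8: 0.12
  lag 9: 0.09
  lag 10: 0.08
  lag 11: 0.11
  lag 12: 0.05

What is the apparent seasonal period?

2

The largest autocorrelation is r_2 = 0.57, with weaker echoes at lags 4 (0.34) and 6 (0.23); the remaining lags stay at or below 0.12.
The dominant spike at lag 2 indicates a seasonal period of 2.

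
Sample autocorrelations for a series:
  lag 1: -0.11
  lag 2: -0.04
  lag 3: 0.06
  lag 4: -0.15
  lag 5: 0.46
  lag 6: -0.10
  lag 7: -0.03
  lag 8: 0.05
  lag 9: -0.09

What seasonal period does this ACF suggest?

The largest autocorrelation is r_5 = 0.46; the remaining lags stay at or below 0.06.
The dominant spike at lag 5 indicates a seasonal period of 5.

5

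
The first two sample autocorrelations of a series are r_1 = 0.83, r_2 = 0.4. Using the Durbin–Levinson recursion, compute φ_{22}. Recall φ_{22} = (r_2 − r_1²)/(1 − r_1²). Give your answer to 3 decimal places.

-0.929

φ_{22} = (r_2 − r_1²) / (1 − r_1²)
r_1² = (0.83)² = 0.6889
Numerator = 0.4 − 0.6889 = -0.2889; denominator = 1 − 0.6889 = 0.3111
φ_{22} = -0.2889 / 0.3111 = -0.929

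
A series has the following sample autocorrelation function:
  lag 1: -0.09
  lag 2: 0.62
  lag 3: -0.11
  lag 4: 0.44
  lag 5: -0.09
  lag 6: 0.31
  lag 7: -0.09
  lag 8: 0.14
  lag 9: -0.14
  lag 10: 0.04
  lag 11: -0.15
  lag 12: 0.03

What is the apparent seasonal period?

2

The largest autocorrelation is r_2 = 0.62, with weaker echoes at lags 4 (0.44) and 6 (0.31); the remaining lags stay at or below 0.14.
The dominant spike at lag 2 indicates a seasonal period of 2.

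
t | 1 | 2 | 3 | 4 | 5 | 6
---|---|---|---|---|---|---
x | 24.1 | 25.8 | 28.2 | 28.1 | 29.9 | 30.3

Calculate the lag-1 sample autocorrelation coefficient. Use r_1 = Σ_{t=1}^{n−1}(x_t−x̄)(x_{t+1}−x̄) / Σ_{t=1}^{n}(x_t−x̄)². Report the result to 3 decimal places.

0.443

Mean x̄ = (24.1 + 25.8 + 28.2 + 28.1 + 29.9 + 30.3)/6 = 27.7333
Deviations from mean: -3.6333, -1.9333, 0.4667, 0.3667, 2.1667, 2.5667
Σ(x_t−x̄)(x_{t+1}−x̄) = (7.0244) + (-0.9022) + (0.1711) + (0.7944) + (5.5611) = 12.6489
Denominator Σ(x_t−x̄)² = 28.5733
r_1 = 12.6489 / 28.5733 = 0.443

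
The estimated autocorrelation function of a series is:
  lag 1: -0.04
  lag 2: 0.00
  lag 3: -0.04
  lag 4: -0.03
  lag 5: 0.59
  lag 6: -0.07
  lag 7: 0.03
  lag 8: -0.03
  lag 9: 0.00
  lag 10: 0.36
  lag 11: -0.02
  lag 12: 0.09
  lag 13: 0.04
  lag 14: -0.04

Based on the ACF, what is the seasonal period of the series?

The largest autocorrelation is r_5 = 0.59, with a weaker echo at lag 10 (0.36); the remaining lags stay at or below 0.09.
The dominant spike at lag 5 indicates a seasonal period of 5.

5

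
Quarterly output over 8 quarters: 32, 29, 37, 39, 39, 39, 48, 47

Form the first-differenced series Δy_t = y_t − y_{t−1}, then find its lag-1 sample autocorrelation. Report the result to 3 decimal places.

First differences Δy: -3, 8, 2, 0, 0, 9, -1
Mean of differences = 2.1429
Numerator Σ(Δy_t−Δȳ)(Δy_{t+1}−Δȳ) = -62.3061
Denominator Σ(Δy_t−Δȳ)² = 126.8571
r_1(Δy) = -62.3061 / 126.8571 = -0.491

-0.491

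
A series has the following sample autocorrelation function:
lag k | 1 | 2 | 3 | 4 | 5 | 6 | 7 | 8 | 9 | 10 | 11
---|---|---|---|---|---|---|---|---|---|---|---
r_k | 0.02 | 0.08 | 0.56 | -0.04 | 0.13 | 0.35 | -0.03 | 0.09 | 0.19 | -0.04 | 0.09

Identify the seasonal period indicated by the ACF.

3

The largest autocorrelation is r_3 = 0.56, with weaker echoes at lags 6 (0.35) and 9 (0.19); the remaining lags stay at or below 0.13.
The dominant spike at lag 3 indicates a seasonal period of 3.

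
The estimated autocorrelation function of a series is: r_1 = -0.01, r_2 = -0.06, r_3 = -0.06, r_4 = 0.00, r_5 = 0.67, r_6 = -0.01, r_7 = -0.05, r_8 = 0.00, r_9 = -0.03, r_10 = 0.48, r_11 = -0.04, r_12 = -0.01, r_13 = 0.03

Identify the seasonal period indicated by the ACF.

5

The largest autocorrelation is r_5 = 0.67, with a weaker echo at lag 10 (0.48); the remaining lags stay at or below 0.03.
The dominant spike at lag 5 indicates a seasonal period of 5.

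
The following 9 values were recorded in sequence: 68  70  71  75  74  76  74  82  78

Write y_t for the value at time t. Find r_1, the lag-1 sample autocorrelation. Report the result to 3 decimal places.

0.440

Mean ȳ = (68 + 70 + 71 + 75 + 74 + 76 + 74 + 82 + 78)/9 = 74.2222
Numerator Σ_{t=1}^{8}(y_t−ȳ)(y_{t+1}−ȳ) = 64.0617
Denominator Σ(y_t−ȳ)² = 145.5556
r_1 = 64.0617 / 145.5556 = 0.440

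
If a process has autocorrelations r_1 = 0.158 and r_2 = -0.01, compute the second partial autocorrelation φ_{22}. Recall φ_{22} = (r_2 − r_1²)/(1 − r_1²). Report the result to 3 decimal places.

φ_{22} = (r_2 − r_1²) / (1 − r_1²)
r_1² = (0.158)² = 0.024964
Numerator = -0.01 − 0.0250 = -0.0350; denominator = 1 − 0.0250 = 0.9750
φ_{22} = -0.0350 / 0.9750 = -0.036

-0.036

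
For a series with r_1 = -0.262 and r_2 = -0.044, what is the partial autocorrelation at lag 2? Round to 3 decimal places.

-0.121

φ_{22} = (r_2 − r_1²) / (1 − r_1²)
r_1² = (-0.262)² = 0.068644
Numerator = -0.044 − 0.0686 = -0.1126; denominator = 1 − 0.0686 = 0.9314
φ_{22} = -0.1126 / 0.9314 = -0.121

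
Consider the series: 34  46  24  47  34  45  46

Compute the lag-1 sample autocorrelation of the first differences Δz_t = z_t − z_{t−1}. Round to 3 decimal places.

First differences Δz: 12, -22, 23, -13, 11, 1
Mean of differences = 2.0000
Numerator Σ(Δz_t−Δz̄)(Δz_{t+1}−Δz̄) = -1203.0000
Denominator Σ(Δz_t−Δz̄)² = 1424.0000
r_1(Δz) = -1203.0000 / 1424.0000 = -0.845

-0.845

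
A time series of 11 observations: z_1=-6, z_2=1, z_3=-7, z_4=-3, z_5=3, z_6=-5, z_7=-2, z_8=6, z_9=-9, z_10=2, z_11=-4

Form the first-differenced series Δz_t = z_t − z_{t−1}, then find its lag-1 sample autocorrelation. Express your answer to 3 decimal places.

First differences Δz: 7, -8, 4, 6, -8, 3, 8, -15, 11, -6
Mean of differences = 0.2000
Numerator Σ(Δz_t−Δz̄)(Δz_{t+1}−Δz̄) = -463.2400
Denominator Σ(Δz_t−Δz̄)² = 683.6000
r_1(Δz) = -463.2400 / 683.6000 = -0.678

-0.678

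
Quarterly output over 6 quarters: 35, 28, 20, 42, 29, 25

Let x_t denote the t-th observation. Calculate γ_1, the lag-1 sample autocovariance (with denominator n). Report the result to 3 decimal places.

Mean x̄ = (35 + 28 + 20 + 42 + 29 + 25)/6 = 29.8333
Σ_{t=1}^{5}(x_t−x̄)(x_{t+1}−x̄) = -117.1944
γ_1 = -117.1944 / 6 = -19.532

-19.532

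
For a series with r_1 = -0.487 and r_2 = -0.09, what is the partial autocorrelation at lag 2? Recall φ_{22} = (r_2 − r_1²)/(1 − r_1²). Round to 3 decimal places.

φ_{22} = (r_2 − r_1²) / (1 − r_1²)
r_1² = (-0.487)² = 0.237169
Numerator = -0.09 − 0.2372 = -0.3272; denominator = 1 − 0.2372 = 0.7628
φ_{22} = -0.3272 / 0.7628 = -0.429

-0.429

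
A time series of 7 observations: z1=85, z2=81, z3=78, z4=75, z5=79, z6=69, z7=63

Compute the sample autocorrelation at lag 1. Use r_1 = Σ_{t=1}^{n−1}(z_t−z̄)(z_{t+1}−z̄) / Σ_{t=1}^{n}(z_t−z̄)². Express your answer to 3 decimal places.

Mean z̄ = (85 + 81 + 78 + 75 + 79 + 69 + 63)/7 = 75.7143
Deviations from mean: 9.2857, 5.2857, 2.2857, -0.7143, 3.2857, -6.7143, -12.7143
Σ(z_t−z̄)(z_{t+1}−z̄) = (49.0816) + (12.0816) + (-1.6327) + (-2.3469) + (-22.0612) + (85.3673) = 120.4898
Denominator Σ(z_t−z̄)² = 337.4286
r_1 = 120.4898 / 337.4286 = 0.357

0.357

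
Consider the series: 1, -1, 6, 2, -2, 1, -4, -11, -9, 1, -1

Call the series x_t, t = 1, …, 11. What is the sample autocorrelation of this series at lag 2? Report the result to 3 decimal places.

Mean x̄ = (1 − 1 + 6 + 2 − 2 + 1 − 4 − 11 − 9 + 1 − 1)/11 = -1.5455
Numerator Σ_{t=1}^{9}(x_t−x̄)(x_{t+2}−x̄) = -6.0496
Denominator Σ(x_t−x̄)² = 240.7273
r_2 = -6.0496 / 240.7273 = -0.025

-0.025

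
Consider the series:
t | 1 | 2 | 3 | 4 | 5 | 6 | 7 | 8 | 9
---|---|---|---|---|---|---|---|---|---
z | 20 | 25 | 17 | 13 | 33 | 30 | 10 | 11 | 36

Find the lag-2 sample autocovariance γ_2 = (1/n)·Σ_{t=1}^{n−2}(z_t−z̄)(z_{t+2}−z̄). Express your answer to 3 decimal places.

-59.395

Mean z̄ = (20 + 25 + 17 + 13 + 33 + 30 + 10 + 11 + 36)/9 = 21.6667
Σ_{t=1}^{7}(z_t−z̄)(z_{t+2}−z̄) = -534.5556
γ_2 = -534.5556 / 9 = -59.395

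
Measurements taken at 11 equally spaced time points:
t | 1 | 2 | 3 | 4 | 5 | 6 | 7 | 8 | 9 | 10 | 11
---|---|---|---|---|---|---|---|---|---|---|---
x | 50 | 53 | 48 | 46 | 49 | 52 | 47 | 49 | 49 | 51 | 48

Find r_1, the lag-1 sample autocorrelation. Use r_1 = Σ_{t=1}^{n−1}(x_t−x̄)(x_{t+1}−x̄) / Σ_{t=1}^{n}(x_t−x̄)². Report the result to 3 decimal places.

-0.133

Mean x̄ = (50 + 53 + 48 + 46 + 49 + 52 + 47 + 49 + 49 + 51 + 48)/11 = 49.2727
Numerator Σ_{t=1}^{10}(x_t−x̄)(x_{t+1}−x̄) = -5.8926
Denominator Σ(x_t−x̄)² = 44.1818
r_1 = -5.8926 / 44.1818 = -0.133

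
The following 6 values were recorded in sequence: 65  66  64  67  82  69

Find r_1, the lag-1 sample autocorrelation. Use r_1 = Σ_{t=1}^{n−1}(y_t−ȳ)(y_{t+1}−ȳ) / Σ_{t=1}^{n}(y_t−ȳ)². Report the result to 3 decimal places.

Mean ȳ = (65 + 66 + 64 + 67 + 82 + 69)/6 = 68.8333
Deviations from mean: -3.8333, -2.8333, -4.8333, -1.8333, 13.1667, 0.1667
Numerator Σ_{t=1}^{5}(y_t−ȳ)(y_{t+1}−ȳ) = 11.4722
Denominator Σ(y_t−ȳ)² = 222.8333
r_1 = 11.4722 / 222.8333 = 0.051

0.051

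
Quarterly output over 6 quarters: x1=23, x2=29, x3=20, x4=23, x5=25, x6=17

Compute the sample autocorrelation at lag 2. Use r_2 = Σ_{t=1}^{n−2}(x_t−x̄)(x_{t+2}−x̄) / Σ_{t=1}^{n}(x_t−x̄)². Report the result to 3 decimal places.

Mean x̄ = (23 + 29 + 20 + 23 + 25 + 17)/6 = 22.8333
Deviations from mean: 0.1667, 6.1667, -2.8333, 0.1667, 2.1667, -5.8333
Numerator Σ_{t=1}^{4}(x_t−x̄)(x_{t+2}−x̄) = -6.5556
Denominator Σ(x_t−x̄)² = 84.8333
r_2 = -6.5556 / 84.8333 = -0.077

-0.077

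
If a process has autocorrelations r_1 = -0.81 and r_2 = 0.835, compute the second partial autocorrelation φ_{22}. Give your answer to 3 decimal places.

0.520

φ_{22} = (r_2 − r_1²) / (1 − r_1²)
r_1² = (-0.81)² = 0.6561
Numerator = 0.835 − 0.6561 = 0.1789; denominator = 1 − 0.6561 = 0.3439
φ_{22} = 0.1789 / 0.3439 = 0.520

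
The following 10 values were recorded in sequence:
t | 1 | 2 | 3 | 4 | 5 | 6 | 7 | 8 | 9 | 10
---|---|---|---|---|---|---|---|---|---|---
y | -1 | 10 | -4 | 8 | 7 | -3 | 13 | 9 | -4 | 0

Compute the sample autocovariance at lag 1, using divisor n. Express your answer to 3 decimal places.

Mean ȳ = (-1 + 10 − 4 + 8 + 7 − 3 + 13 + 9 − 4 + 0)/10 = 3.5000
Σ_{t=1}^{9}(y_t−ȳ)(y_{t+1}−ȳ) = -143.2500
γ_1 = -143.2500 / 10 = -14.325

-14.325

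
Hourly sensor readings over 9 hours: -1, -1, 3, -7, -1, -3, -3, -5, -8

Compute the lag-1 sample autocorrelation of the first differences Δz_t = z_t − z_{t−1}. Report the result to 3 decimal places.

-0.677

First differences Δz: 0, 4, -10, 6, -2, 0, -2, -3
Mean of differences = -0.8750
Numerator Σ(Δz_t−Δz̄)(Δz_{t+1}−Δz̄) = -110.2656
Denominator Σ(Δz_t−Δz̄)² = 162.8750
r_1(Δz) = -110.2656 / 162.8750 = -0.677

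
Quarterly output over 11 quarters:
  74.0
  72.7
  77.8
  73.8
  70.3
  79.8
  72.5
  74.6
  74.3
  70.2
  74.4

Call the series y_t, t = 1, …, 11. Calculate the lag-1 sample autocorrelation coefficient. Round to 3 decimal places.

-0.477

Mean ȳ = (74.0 + 72.7 + 77.8 + 73.8 + 70.3 + 79.8 + 72.5 + 74.6 + 74.3 + 70.2 + 74.4)/11 = 74.0364
Numerator Σ_{t=1}^{10}(y_t−ȳ)(y_{t+1}−ȳ) = -38.5013
Denominator Σ(y_t−ȳ)² = 80.7855
r_1 = -38.5013 / 80.7855 = -0.477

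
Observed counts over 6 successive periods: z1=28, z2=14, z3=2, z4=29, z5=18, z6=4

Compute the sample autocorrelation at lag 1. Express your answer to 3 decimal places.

-0.267

Mean z̄ = (28 + 14 + 2 + 29 + 18 + 4)/6 = 15.8333
Deviations from mean: 12.1667, -1.8333, -13.8333, 13.1667, 2.1667, -11.8333
Numerator Σ_{t=1}^{5}(z_t−z̄)(z_{t+1}−z̄) = -176.1944
Denominator Σ(z_t−z̄)² = 660.8333
r_1 = -176.1944 / 660.8333 = -0.267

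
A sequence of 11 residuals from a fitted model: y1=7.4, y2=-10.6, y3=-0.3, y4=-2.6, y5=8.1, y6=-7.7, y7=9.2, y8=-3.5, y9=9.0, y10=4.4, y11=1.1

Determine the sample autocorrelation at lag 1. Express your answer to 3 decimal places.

Mean ȳ = (7.4 − 10.6 − 0.3 − 2.6 + 8.1 − 7.7 + 9.2 − 3.5 + 9.0 + 4.4 + 1.1)/11 = 1.3182
Numerator Σ_{t=1}^{10}(y_t−ȳ)(y_{t+1}−ȳ) = -257.6567
Denominator Σ(y_t−ȳ)² = 478.2164
r_1 = -257.6567 / 478.2164 = -0.539

-0.539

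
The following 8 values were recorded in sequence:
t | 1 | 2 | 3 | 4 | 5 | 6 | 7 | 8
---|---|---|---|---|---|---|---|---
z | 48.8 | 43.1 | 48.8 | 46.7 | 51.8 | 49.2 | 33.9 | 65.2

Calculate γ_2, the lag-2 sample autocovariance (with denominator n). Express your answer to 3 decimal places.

-3.350

Mean z̄ = (48.8 + 43.1 + 48.8 + 46.7 + 51.8 + 49.2 + 33.9 + 65.2)/8 = 48.4375
Σ_{t=1}^{6}(z_t−z̄)(z_{t+2}−z̄) = -26.8016
γ_2 = -26.8016 / 8 = -3.350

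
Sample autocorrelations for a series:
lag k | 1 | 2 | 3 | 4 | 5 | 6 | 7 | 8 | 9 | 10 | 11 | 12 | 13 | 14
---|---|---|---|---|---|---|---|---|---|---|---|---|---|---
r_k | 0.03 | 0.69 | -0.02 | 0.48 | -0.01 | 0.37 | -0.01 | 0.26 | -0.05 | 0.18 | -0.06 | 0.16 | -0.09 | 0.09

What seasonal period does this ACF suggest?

2

The largest autocorrelation is r_2 = 0.69, with weaker echoes at lags 4 (0.48), 6 (0.37), 8 (0.26), 10 (0.18) and 12 (0.16); the remaining lags stay at or below 0.09.
The dominant spike at lag 2 indicates a seasonal period of 2.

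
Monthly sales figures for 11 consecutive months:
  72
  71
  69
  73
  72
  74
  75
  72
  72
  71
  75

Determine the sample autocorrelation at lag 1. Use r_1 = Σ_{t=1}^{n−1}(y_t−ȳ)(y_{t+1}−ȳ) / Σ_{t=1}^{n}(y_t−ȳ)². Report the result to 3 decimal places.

0.077

Mean ȳ = (72 + 71 + 69 + 73 + 72 + 74 + 75 + 72 + 72 + 71 + 75)/11 = 72.3636
Numerator Σ_{t=1}^{10}(y_t−ȳ)(y_{t+1}−ȳ) = 2.5041
Denominator Σ(y_t−ȳ)² = 32.5455
r_1 = 2.5041 / 32.5455 = 0.077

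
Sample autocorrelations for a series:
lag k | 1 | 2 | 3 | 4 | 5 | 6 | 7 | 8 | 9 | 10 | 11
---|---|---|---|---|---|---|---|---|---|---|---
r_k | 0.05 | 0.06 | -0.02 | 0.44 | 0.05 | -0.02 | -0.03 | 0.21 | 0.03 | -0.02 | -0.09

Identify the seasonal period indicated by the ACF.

4

The largest autocorrelation is r_4 = 0.44, with a weaker echo at lag 8 (0.21); the remaining lags stay at or below 0.06.
The dominant spike at lag 4 indicates a seasonal period of 4.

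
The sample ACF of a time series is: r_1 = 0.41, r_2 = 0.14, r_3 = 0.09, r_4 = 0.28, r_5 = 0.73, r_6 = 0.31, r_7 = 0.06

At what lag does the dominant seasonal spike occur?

5

The largest autocorrelation is r_5 = 0.73; the remaining lags stay at or below 0.41. The elevated value at lag 1 (0.41), dropping to 0.14 at lag 2, reflects decaying short-term dependence rather than seasonality.
The dominant spike at lag 5 indicates a seasonal period of 5.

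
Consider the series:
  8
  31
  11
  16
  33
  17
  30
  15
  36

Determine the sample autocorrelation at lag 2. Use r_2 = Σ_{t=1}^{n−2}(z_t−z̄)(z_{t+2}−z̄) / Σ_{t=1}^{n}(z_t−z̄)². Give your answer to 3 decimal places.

0.274

Mean z̄ = (8 + 31 + 11 + 16 + 33 + 17 + 30 + 15 + 36)/9 = 21.8889
Σ(z_t−z̄)(z_{t+2}−z̄) = (151.2346) + (-53.6543) + (-120.9877) + (28.7901) + (90.1235) + (33.6790) + (114.4568) = 243.6420
Denominator Σ(z_t−z̄)² = 888.8889
r_2 = 243.6420 / 888.8889 = 0.274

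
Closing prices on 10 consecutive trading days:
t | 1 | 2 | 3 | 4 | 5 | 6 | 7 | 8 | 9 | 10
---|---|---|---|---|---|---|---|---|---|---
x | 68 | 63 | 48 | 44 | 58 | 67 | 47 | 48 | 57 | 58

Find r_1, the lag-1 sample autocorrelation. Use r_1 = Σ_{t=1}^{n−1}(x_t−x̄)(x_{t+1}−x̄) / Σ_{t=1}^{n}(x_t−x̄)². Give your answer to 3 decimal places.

0.127

Mean x̄ = (68 + 63 + 48 + 44 + 58 + 67 + 47 + 48 + 57 + 58)/10 = 55.8000
Numerator Σ_{t=1}^{9}(x_t−x̄)(x_{t+1}−x̄) = 85.7600
Denominator Σ(x_t−x̄)² = 675.6000
r_1 = 85.7600 / 675.6000 = 0.127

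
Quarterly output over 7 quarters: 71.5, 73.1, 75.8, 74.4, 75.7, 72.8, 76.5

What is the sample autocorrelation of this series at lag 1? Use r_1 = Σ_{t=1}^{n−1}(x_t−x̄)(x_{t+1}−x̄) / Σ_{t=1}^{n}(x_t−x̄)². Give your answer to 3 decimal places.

Mean x̄ = (71.5 + 73.1 + 75.8 + 74.4 + 75.7 + 72.8 + 76.5)/7 = 74.2571
Deviations from mean: -2.7571, -1.1571, 1.5429, 0.1429, 1.4429, -1.4571, 2.2429
Numerator Σ_{t=1}^{6}(x_t−x̄)(x_{t+1}−x̄) = -3.5390
Denominator Σ(x_t−x̄)² = 20.5771
r_1 = -3.5390 / 20.5771 = -0.172

-0.172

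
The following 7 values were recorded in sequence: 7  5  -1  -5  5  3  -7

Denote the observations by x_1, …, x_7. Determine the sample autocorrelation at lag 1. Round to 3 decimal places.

-0.023

Mean x̄ = (7 + 5 − 1 − 5 + 5 + 3 − 7)/7 = 1.0000
Σ(x_t−x̄)(x_{t+1}−x̄) = (24.0000) + (-8.0000) + (12.0000) + (-24.0000) + (8.0000) + (-16.0000) = -4.0000
Denominator Σ(x_t−x̄)² = 176.0000
r_1 = -4.0000 / 176.0000 = -0.023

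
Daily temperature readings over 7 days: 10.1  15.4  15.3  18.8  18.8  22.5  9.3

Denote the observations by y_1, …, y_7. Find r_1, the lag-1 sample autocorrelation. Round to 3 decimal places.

-0.093

Mean ȳ = (10.1 + 15.4 + 15.3 + 18.8 + 18.8 + 22.5 + 9.3)/7 = 15.7429
Deviations from mean: -5.6429, -0.3429, -0.4429, 3.0571, 3.0571, 6.7571, -6.4429
Σ(y_t−ȳ)(y_{t+1}−ȳ) = (1.9347) + (0.1518) + (-1.3539) + (9.3461) + (20.6576) + (-43.5353) = -12.7990
Denominator Σ(y_t−ȳ)² = 138.0171
r_1 = -12.7990 / 138.0171 = -0.093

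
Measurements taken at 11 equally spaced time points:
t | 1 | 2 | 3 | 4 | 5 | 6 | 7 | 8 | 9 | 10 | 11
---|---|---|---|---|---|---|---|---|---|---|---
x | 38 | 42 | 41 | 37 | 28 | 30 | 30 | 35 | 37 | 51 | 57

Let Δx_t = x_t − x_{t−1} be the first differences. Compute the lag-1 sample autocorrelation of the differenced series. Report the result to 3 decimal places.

0.348

First differences Δx: 4, -1, -4, -9, 2, 0, 5, 2, 14, 6
Mean of differences = 1.9000
Numerator Σ(Δx_t−Δx̄)(Δx_{t+1}−Δx̄) = 119.2900
Denominator Σ(Δx_t−Δx̄)² = 342.9000
r_1(Δx) = 119.2900 / 342.9000 = 0.348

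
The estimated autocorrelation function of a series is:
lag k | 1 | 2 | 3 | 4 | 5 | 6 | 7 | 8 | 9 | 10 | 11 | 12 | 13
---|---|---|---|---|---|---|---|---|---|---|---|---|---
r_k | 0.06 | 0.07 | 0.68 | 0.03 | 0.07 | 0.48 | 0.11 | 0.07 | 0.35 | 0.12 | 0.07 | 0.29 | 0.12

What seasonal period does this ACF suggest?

The largest autocorrelation is r_3 = 0.68, with weaker echoes at lags 6 (0.48), 9 (0.35) and 12 (0.29); the remaining lags stay at or below 0.12.
The dominant spike at lag 3 indicates a seasonal period of 3.

3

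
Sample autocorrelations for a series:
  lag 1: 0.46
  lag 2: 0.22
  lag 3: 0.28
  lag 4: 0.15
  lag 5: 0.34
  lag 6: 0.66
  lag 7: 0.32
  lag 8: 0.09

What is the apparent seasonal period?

6

The largest autocorrelation is r_6 = 0.66; the remaining lags stay at or below 0.46. The elevated value at lag 1 (0.46), dropping to 0.22 at lag 2, reflects decaying short-term dependence rather than seasonality.
The dominant spike at lag 6 indicates a seasonal period of 6.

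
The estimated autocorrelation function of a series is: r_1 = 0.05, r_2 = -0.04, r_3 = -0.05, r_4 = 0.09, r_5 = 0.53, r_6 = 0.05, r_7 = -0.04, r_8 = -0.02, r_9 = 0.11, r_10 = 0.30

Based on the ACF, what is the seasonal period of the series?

The largest autocorrelation is r_5 = 0.53, with a weaker echo at lag 10 (0.30); the remaining lags stay at or below 0.11.
The dominant spike at lag 5 indicates a seasonal period of 5.

5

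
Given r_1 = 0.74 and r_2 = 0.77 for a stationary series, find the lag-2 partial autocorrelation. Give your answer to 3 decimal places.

0.492

φ_{22} = (r_2 − r_1²) / (1 − r_1²)
r_1² = (0.74)² = 0.5476
Numerator = 0.77 − 0.5476 = 0.2224; denominator = 1 − 0.5476 = 0.4524
φ_{22} = 0.2224 / 0.4524 = 0.492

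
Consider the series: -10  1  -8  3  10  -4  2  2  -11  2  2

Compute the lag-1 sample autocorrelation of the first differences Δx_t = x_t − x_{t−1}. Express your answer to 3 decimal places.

-0.512

First differences Δx: 11, -9, 11, 7, -14, 6, 0, -13, 13, 0
Mean of differences = 1.2000
Numerator Σ(Δx_t−Δx̄)(Δx_{t+1}−Δx̄) = -474.6400
Denominator Σ(Δx_t−Δx̄)² = 927.6000
r_1(Δx) = -474.6400 / 927.6000 = -0.512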